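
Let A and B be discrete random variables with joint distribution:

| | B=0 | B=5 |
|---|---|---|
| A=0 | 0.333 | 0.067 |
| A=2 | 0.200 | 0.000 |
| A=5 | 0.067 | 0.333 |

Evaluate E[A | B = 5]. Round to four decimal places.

P(B = 5) = 0.400.
Summing A·P(A=x,B=y) over the conditioning event gives 1.665.
E[A | B = 5] = (1.665) / (0.400) = 4.1625.

4.1625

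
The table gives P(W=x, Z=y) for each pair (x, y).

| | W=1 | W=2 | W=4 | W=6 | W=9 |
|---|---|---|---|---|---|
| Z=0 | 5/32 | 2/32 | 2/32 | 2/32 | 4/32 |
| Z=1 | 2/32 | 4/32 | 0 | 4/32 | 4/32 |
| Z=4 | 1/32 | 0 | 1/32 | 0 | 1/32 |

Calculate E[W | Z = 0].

P(Z = 0) = 15/32.
Summing W·P(W=x,Z=y) over the conditioning event gives 65/32.
E[W | Z = 0] = (65/32) / (15/32) = 13/3.

13/3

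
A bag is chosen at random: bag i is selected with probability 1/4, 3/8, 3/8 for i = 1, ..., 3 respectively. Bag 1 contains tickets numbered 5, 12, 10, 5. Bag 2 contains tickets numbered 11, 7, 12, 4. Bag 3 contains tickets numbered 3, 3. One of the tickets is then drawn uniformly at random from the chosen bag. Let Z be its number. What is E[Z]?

E[Z | bag 1] = (5+12+10+5)/4 = 8.
E[Z | bag 2] = (11+7+12+4)/4 = 17/2.
E[Z | bag 3] = (3+3)/2 = 3.
E[Z] = (1/4)·(8) + (3/8)·(17/2) + (3/8)·(3) = 101/16.

101/16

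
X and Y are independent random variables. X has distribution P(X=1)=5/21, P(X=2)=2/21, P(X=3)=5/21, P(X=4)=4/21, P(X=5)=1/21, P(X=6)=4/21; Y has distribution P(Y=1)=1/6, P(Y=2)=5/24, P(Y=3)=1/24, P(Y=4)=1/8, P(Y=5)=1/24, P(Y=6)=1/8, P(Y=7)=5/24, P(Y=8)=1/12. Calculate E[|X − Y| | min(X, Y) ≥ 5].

P(min(X, Y) ≥ 5) = 55/504.
Summing |X−Y|·P(x,y) over outcomes with min(X, Y) ≥ 5 gives 59/504.
E[|X − Y| | min(X, Y) ≥ 5] = (59/504) / (55/504) = 59/55.

59/55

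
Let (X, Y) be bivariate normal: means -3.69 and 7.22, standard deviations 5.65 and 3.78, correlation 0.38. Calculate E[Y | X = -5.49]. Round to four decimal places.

For a bivariate normal, E[Y | X=x] = μ_Y + ρ·(σ_Y/σ_X)·(x − μ_X).
E[Y | X=-5.49] = 7.22 + (0.38)·(3.78/5.65)·(-5.49 − (-3.69)) = 7.22 + (0.25423)·(-1.8) = 6.7624.

6.7624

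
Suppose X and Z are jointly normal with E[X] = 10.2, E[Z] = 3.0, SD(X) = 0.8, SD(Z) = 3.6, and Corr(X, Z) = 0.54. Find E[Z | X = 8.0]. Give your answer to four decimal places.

-2.3460

E[Z | X=x] = μ_Z + ρ(σ_Z/σ_X)(x − μ_X) for jointly normal variables.
E[Z | X=8.0] = 3.0 + (0.54)·(3.6/0.8)·(8.0 − (10.2)) = 3.0 + (2.43)·(-2.2) = -2.3460.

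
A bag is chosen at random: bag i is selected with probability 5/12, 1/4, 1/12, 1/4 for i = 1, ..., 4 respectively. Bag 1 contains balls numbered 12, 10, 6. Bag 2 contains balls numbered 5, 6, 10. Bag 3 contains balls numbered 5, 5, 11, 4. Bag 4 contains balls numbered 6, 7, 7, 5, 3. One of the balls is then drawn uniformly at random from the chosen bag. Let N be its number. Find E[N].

E[N | bag 1] = (12+10+6)/3 = 28/3.
E[N | bag 2] = (5+6+10)/3 = 7.
E[N | bag 3] = (5+5+11+4)/4 = 25/4.
E[N | bag 4] = (6+7+7+5+3)/5 = 28/5.
By the law of total expectation,
E[N] = (5/12)·(28/3) + (1/4)·(7) + (1/12)·(25/4) + (1/4)·(28/5) = 5443/720.

5443/720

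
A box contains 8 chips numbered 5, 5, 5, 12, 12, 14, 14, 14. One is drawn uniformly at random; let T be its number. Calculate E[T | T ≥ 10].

P(T ≥ 10) = 5/8.
Σ over the event: 12·1/4 + 14·3/8 = 33/4.
E[T | T ≥ 10] = (33/4) / (5/8) = 66/5.

66/5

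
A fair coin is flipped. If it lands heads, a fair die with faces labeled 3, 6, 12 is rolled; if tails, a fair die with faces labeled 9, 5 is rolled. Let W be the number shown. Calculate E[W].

7

E[W | heads] = (3+6+12)/3 = 7.
E[W | tails] = (9+5)/2 = 7.
By the law of total expectation,
E[W] = (1/2)·(7) + (1/2)·(7) = 7.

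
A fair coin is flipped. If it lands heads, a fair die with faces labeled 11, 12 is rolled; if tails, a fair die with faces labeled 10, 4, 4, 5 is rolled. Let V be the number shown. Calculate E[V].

E[V | heads] = (11+12)/2 = 23/2.
E[V | tails] = (10+4+4+5)/4 = 23/4.
E[V] = (1/2)·(23/2) + (1/2)·(23/4) = 69/8.

69/8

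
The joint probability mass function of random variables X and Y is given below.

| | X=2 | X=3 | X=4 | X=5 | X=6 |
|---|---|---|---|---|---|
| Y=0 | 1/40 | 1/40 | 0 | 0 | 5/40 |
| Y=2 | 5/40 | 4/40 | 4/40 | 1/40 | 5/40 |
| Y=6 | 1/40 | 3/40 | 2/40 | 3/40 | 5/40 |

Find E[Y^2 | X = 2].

P(X = 2) = 7/40.
Σ Y^2·P over the event = 0·(1/40) + 4·(5/40) + 36·(1/40) = 7/5.
E[Y^2 | X = 2] = (7/5) / (7/40) = 8.

8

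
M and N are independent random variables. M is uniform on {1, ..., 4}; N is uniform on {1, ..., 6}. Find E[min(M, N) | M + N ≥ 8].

P(M + N ≥ 8) = 1/4.
Summing min(M,N)·P(x,y) over outcomes with M + N ≥ 8 gives 5/6.
E[min(M, N) | M + N ≥ 8] = (5/6) / (1/4) = 10/3.

10/3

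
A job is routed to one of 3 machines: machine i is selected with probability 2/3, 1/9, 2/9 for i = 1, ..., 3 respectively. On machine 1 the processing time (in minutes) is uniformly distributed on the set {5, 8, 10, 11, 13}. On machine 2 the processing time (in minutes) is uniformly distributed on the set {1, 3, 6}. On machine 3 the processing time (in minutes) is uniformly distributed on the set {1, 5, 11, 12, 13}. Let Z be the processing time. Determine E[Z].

E[Z | machine 1] = (5+8+10+11+13)/5 = 47/5.
E[Z | machine 2] = (1+3+6)/3 = 10/3.
E[Z | machine 3] = (1+5+11+12+13)/5 = 42/5.
E[Z] = (2/3)·(47/5) + (1/9)·(10/3) + (2/9)·(42/5) = 1148/135.

1148/135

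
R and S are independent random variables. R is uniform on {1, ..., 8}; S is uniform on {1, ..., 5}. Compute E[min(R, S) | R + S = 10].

Outcomes with R + S = 10: (5,5), (6,4), (7,3), (8,2), each with probability 1/40.
E[min(R, S) | R + S = 10] = (5 + 4 + 3 + 2) / 4 = 7/2.

7/2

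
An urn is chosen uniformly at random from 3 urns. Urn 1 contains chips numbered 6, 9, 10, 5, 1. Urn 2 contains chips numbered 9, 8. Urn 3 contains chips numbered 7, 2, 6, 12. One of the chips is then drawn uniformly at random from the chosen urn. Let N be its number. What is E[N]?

E[N | urn 1] = (6+9+10+5+1)/5 = 31/5.
E[N | urn 2] = (9+8)/2 = 17/2.
E[N | urn 3] = (7+2+6+12)/4 = 27/4.
E[N] = (1/3)·(31/5) + (1/3)·(17/2) + (1/3)·(27/4) = 143/20.

143/20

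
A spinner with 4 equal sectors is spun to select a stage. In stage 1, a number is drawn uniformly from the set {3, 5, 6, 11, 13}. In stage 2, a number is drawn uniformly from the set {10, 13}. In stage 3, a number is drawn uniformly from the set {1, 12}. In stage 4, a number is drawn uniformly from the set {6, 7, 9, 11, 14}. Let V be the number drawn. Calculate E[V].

E[V | stage 1] = (3+5+6+11+13)/5 = 38/5.
E[V | stage 2] = (10+13)/2 = 23/2.
E[V | stage 3] = (1+12)/2 = 13/2.
E[V | stage 4] = (6+7+9+11+14)/5 = 47/5.
E[V] = (1/4)·(38/5) + (1/4)·(23/2) + (1/4)·(13/2) + (1/4)·(47/5) = 35/4.

35/4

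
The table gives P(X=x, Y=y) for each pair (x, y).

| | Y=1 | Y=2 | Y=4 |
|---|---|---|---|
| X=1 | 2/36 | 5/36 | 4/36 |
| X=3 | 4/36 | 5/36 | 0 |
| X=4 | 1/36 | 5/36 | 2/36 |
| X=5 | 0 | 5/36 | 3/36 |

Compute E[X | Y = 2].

P(Y = 2) = 5/9.
Σ X·P over the event = 1·(5/36) + 3·(5/36) + 4·(5/36) + 5·(5/36) = 65/36.
E[X | Y = 2] = (65/36) / (5/9) = 13/4.

13/4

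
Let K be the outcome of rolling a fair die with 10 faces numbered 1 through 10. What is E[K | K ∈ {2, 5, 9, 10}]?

P(K ∈ {2, 5, 9, 10}) = 2/5.
Σ over the event: 2·1/10 + 5·1/10 + 9·1/10 + 10·1/10 = 13/5.
E[K | K ∈ {2, 5, 9, 10}] = (13/5) / (2/5) = 13/2.

13/2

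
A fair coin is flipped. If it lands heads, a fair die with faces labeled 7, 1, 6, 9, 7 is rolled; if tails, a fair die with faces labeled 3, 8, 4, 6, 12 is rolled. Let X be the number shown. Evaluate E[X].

E[X | heads] = (7+1+6+9+7)/5 = 6.
E[X | tails] = (3+8+4+6+12)/5 = 33/5.
By the law of total expectation,
E[X] = (1/2)·(6) + (1/2)·(33/5) = 63/10.

63/10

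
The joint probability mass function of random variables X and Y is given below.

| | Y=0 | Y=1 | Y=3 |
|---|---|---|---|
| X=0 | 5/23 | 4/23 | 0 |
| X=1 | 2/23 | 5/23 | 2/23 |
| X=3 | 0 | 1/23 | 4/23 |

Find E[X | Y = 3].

7/3

P(Y = 3) = 6/23.
Summing X·P(X=x,Y=y) over the conditioning event gives 14/23.
E[X | Y = 3] = (14/23) / (6/23) = 7/3.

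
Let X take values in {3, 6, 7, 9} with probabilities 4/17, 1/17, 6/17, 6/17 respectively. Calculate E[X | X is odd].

P(X is odd) = 16/17.
Σ over the event: 3·4/17 + 7·6/17 + 9·6/17 = 108/17.
E[X | X is odd] = (108/17) / (16/17) = 27/4.

27/4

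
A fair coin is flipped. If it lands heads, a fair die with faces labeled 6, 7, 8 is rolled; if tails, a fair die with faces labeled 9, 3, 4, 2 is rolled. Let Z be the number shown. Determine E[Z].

E[Z | heads] = (6+7+8)/3 = 7.
E[Z | tails] = (9+3+4+2)/4 = 9/2.
By the law of total expectation,
E[Z] = (1/2)·(7) + (1/2)·(9/2) = 23/4.

23/4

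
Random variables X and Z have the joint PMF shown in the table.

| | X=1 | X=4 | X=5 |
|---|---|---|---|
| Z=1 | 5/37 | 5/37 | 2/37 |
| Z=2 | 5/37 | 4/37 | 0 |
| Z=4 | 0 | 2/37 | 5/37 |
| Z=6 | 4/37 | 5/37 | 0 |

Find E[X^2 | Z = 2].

23/3

P(Z = 2) = 9/37.
Σ X^2·P over the event = 1·(5/37) + 16·(4/37) = 69/37.
E[X^2 | Z = 2] = (69/37) / (9/37) = 23/3.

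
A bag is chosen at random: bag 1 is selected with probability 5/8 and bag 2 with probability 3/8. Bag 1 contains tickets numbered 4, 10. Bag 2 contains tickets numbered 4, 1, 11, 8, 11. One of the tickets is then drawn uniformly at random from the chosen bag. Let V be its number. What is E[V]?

E[V | bag 1] = (4+10)/2 = 7.
E[V | bag 2] = (4+1+11+8+11)/5 = 7.
By the law of total expectation,
E[V] = (5/8)·(7) + (3/8)·(7) = 7.

7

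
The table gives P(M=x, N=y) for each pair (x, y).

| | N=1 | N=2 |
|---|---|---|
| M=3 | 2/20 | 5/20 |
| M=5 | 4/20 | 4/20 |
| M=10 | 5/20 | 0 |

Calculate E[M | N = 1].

76/11

P(N = 1) = 11/20.
Summing M·P(M=x,N=y) over the conditioning event gives 19/5.
E[M | N = 1] = (19/5) / (11/20) = 76/11.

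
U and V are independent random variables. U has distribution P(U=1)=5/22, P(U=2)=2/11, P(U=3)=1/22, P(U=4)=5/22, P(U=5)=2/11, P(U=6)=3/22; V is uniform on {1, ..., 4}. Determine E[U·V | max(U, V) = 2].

P(max(U, V) = 2) = 13/88.
Summing UV·P(x,y) over outcomes with max(U, V) = 2 gives 17/44.
E[U·V | max(U, V) = 2] = (17/44) / (13/88) = 34/13.

34/13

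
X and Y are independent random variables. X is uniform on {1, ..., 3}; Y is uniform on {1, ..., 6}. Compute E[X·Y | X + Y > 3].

P(X + Y > 3) = 5/6.
Summing XY·P(x,y) over outcomes with X + Y > 3 gives 121/18.
E[X·Y | X + Y > 3] = (121/18) / (5/6) = 121/15.

121/15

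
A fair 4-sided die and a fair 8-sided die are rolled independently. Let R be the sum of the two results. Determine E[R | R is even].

P(R is even) = 1/2.
Σ over the event: 2·1/32 + 4·3/32 + 6·1/8 + 8·1/8 + 10·3/32 + 12·1/32 = 7/2.
E[R | R is even] = (7/2) / (1/2) = 7.

7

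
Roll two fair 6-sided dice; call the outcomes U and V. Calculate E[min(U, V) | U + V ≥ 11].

Outcomes with U + V ≥ 11: (5,6), (6,5), (6,6), each with probability 1/36.
E[min(U, V) | U + V ≥ 11] = (5 + 5 + 6) / 3 = 16/3.

16/3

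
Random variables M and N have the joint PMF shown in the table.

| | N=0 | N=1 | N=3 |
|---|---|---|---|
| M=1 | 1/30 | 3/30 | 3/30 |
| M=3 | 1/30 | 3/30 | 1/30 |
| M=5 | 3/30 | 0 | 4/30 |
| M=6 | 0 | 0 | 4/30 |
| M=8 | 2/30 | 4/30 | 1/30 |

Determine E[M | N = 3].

58/13

P(N = 3) = 13/30.
Σ M·P over the event = 1·(3/30) + 3·(1/30) + 5·(4/30) + 6·(4/30) + 8·(1/30) = 29/15.
E[M | N = 3] = (29/15) / (13/30) = 58/13.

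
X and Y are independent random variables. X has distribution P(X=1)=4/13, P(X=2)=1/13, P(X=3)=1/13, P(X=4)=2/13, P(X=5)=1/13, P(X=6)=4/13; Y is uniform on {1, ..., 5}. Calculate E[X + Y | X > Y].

P(X > Y) = 33/65.
Summing (X+Y)·P(x,y) over outcomes with X > Y gives 258/65.
E[X + Y | X > Y] = (258/65) / (33/65) = 86/11.

86/11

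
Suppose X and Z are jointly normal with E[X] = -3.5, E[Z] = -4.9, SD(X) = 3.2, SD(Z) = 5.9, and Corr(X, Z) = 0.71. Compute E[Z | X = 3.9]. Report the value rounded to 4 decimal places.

E[Z | X=x] = μ_Z + ρ(σ_Z/σ_X)(x − μ_X) for jointly normal variables.
E[Z | X=3.9] = -4.9 + (0.71)·(5.9/3.2)·(3.9 − (-3.5)) = -4.9 + (1.309063)·(7.4) = 4.7871.

4.7871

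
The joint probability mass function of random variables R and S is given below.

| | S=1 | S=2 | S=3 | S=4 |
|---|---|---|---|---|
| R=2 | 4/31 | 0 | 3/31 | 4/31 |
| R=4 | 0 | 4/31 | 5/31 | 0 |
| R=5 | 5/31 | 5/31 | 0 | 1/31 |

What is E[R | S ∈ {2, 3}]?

P(S ∈ {2, 3}) = 17/31.
Σ R·P over the event = 2·(3/31) + 4·(4/31) + 4·(5/31) + 5·(5/31) = 67/31.
E[R | S ∈ {2, 3}] = (67/31) / (17/31) = 67/17.

67/17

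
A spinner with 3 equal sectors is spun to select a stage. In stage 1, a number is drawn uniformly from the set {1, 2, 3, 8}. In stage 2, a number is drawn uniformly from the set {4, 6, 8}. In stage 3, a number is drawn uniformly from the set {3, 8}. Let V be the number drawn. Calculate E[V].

E[V | stage 1] = (1+2+3+8)/4 = 7/2.
E[V | stage 2] = (4+6+8)/3 = 6.
E[V | stage 3] = (3+8)/2 = 11/2.
By the law of total expectation,
E[V] = (1/3)·(7/2) + (1/3)·(6) + (1/3)·(11/2) = 5.

5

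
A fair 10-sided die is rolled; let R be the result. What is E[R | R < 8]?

Given R < 8, R is equally likely to be any of {1, 2, 3, 4, 5, 6, 7}.
E[R | R < 8] = (1 + 2 + 3 + 4 + 5 + 6 + 7) / 7 = 4.

4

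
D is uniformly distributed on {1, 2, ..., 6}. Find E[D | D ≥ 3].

9/2

Given D ≥ 3, D is equally likely to be any of {3, 4, 5, 6}.
E[D | D ≥ 3] = (3 + 4 + 5 + 6) / 4 = 9/2.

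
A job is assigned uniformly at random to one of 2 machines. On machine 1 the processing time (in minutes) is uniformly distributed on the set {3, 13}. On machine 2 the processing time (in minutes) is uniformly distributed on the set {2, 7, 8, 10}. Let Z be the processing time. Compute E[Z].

E[Z | machine 1] = (3+13)/2 = 8.
E[Z | machine 2] = (2+7+8+10)/4 = 27/4.
By the law of total expectation,
E[Z] = (1/2)·(8) + (1/2)·(27/4) = 59/8.

59/8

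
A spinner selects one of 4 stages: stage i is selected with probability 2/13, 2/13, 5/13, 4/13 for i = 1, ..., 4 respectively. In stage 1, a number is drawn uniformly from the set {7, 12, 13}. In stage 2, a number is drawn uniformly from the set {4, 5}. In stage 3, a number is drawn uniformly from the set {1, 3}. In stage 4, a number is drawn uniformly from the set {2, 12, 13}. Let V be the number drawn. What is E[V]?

229/39

E[V | stage 1] = (7+12+13)/3 = 32/3.
E[V | stage 2] = (4+5)/2 = 9/2.
E[V | stage 3] = (1+3)/2 = 2.
E[V | stage 4] = (2+12+13)/3 = 9.
By the law of total expectation,
E[V] = (2/13)·(32/3) + (2/13)·(9/2) + (5/13)·(2) + (4/13)·(9) = 229/39.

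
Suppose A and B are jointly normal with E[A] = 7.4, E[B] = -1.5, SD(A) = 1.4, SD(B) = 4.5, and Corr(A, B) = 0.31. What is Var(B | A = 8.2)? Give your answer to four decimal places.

18.3040

The conditional variance in a bivariate normal is σ_B²(1 − ρ²), independent of x.
Var(B | A=8.2) = (4.5)²·(1 − (0.31)²) = 20.25·0.9039 = 18.3040.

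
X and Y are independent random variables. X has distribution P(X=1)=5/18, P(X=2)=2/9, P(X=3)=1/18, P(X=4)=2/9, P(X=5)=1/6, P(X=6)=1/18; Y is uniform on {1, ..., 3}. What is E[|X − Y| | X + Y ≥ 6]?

P(X + Y ≥ 6) = 7/18.
Summing |X−Y|·P(x,y) over outcomes with X + Y ≥ 6 gives 17/18.
E[|X − Y| | X + Y ≥ 6] = (17/18) / (7/18) = 17/7.

17/7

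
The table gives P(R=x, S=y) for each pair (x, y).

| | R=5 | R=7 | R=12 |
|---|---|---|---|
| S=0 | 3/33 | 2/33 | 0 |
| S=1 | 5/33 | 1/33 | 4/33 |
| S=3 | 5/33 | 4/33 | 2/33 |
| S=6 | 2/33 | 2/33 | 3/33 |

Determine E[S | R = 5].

P(R = 5) = 5/11.
Summing S·P(R=x,S=y) over the conditioning event gives 32/33.
E[S | R = 5] = (32/33) / (5/11) = 32/15.

32/15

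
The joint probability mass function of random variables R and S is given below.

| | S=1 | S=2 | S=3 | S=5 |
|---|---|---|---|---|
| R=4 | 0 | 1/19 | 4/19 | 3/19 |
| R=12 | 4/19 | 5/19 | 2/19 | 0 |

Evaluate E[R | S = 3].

20/3

P(S = 3) = 6/19.
Σ R·P over the event = 4·(4/19) + 12·(2/19) = 40/19.
E[R | S = 3] = (40/19) / (6/19) = 20/3.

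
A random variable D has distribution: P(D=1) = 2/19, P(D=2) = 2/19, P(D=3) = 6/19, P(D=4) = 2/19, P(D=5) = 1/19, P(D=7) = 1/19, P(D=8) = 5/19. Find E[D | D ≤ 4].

P(D ≤ 4) = 12/19.
Σ over the event: 1·2/19 + 2·2/19 + 3·6/19 + 4·2/19 = 32/19.
E[D | D ≤ 4] = (32/19) / (12/19) = 8/3.

8/3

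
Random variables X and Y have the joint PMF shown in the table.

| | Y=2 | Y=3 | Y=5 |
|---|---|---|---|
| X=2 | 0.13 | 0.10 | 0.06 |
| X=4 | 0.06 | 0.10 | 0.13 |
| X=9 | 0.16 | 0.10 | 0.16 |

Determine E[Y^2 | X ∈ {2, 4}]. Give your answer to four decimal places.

12.6034

P(X ∈ {2, 4}) = 0.58.
Σ Y^2·P over the event = 4·(0.13) + 9·(0.10) + 25·(0.06) + 4·(0.06) + 9·(0.10) + 25·(0.13) = 7.31.
E[Y^2 | X ∈ {2, 4}] = (7.31) / (0.58) = 12.6034.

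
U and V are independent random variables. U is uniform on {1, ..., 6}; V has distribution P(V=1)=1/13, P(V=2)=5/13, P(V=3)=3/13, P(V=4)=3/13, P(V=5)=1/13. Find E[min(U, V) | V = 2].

11/6

P(V = 2) = 5/13.
Summing min(U,V)·P(x,y) over outcomes with V = 2 gives 55/78.
E[min(U, V) | V = 2] = (55/78) / (5/13) = 11/6.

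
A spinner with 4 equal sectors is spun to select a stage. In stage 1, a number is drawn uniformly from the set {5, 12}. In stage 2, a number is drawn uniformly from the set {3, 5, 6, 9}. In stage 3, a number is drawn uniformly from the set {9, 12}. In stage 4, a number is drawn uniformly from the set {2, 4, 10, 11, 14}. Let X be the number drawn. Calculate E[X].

E[X | stage 1] = (5+12)/2 = 17/2.
E[X | stage 2] = (3+5+6+9)/4 = 23/4.
E[X | stage 3] = (9+12)/2 = 21/2.
E[X | stage 4] = (2+4+10+11+14)/5 = 41/5.
By the law of total expectation,
E[X] = (1/4)·(17/2) + (1/4)·(23/4) + (1/4)·(21/2) + (1/4)·(41/5) = 659/80.

659/80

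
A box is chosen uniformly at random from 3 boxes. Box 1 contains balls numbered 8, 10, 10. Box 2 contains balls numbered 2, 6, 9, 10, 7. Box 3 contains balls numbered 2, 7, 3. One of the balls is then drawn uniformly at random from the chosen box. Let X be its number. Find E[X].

302/45

E[X | box 1] = (8+10+10)/3 = 28/3.
E[X | box 2] = (2+6+9+10+7)/5 = 34/5.
E[X | box 3] = (2+7+3)/3 = 4.
By the law of total expectation,
E[X] = (1/3)·(28/3) + (1/3)·(34/5) + (1/3)·(4) = 302/45.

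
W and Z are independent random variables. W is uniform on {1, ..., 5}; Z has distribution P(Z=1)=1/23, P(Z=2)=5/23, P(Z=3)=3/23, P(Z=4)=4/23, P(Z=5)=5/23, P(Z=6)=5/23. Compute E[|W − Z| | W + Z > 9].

1

P(W + Z > 9) = 3/23.
Summing |W−Z|·P(x,y) over outcomes with W + Z > 9 gives 3/23.
E[|W − Z| | W + Z > 9] = (3/23) / (3/23) = 1.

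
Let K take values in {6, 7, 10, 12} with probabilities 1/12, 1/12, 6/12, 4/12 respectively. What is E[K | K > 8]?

54/5

P(K > 8) = 5/6.
Σ over the event: 10·1/2 + 12·1/3 = 9.
E[K | K > 8] = (9) / (5/6) = 54/5.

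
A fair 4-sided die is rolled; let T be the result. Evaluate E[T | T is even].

3

Given T is even, T is equally likely to be any of {2, 4}.
E[T | T is even] = (2 + 4) / 2 = 3.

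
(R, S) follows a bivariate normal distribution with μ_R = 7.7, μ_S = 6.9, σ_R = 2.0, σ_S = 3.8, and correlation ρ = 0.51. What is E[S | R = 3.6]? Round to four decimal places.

The regression of S on R has slope ρ·σ_S/σ_R and passes through (μ_R, μ_S).
E[S | R=3.6] = 6.9 + (0.51)·(3.8/2.0)·(3.6 − (7.7)) = 6.9 + (0.969)·(-4.1) = 2.9271.

2.9271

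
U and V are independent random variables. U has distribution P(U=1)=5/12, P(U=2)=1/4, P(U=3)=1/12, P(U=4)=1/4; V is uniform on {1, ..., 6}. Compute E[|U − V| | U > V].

P(U > V) = 7/36.
Summing |U−V|·P(x,y) over outcomes with U > V gives 1/3.
E[|U − V| | U > V] = (1/3) / (7/36) = 12/7.

12/7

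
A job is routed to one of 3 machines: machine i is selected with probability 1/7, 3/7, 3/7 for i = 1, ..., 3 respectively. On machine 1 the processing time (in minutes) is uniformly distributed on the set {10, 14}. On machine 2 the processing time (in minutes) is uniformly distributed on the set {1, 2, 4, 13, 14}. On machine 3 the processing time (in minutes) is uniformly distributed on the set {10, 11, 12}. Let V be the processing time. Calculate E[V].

E[V | machine 1] = (10+14)/2 = 12.
E[V | machine 2] = (1+2+4+13+14)/5 = 34/5.
E[V | machine 3] = (10+11+12)/3 = 11.
By the law of total expectation,
E[V] = (1/7)·(12) + (3/7)·(34/5) + (3/7)·(11) = 327/35.

327/35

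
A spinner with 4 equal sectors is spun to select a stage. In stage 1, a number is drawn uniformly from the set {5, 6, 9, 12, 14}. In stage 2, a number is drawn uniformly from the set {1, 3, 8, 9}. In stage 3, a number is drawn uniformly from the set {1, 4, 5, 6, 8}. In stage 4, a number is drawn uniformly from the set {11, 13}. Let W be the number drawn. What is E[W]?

E[W | stage 1] = (5+6+9+12+14)/5 = 46/5.
E[W | stage 2] = (1+3+8+9)/4 = 21/4.
E[W | stage 3] = (1+4+5+6+8)/5 = 24/5.
E[W | stage 4] = (11+13)/2 = 12.
By the law of total expectation,
E[W] = (1/4)·(46/5) + (1/4)·(21/4) + (1/4)·(24/5) + (1/4)·(12) = 125/16.

125/16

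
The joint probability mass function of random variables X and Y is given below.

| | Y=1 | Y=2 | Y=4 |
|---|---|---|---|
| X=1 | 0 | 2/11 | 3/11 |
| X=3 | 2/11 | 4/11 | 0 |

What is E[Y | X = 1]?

P(X = 1) = 5/11.
Σ Y·P over the event = 2·(2/11) + 4·(3/11) = 16/11.
E[Y | X = 1] = (16/11) / (5/11) = 16/5.

16/5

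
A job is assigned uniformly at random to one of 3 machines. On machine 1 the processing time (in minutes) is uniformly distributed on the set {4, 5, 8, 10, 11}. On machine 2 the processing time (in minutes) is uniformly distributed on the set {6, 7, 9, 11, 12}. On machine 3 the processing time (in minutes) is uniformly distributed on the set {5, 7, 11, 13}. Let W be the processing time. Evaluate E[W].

128/15

E[W | machine 1] = (4+5+8+10+11)/5 = 38/5.
E[W | machine 2] = (6+7+9+11+12)/5 = 9.
E[W | machine 3] = (5+7+11+13)/4 = 9.
E[W] = (1/3)·(38/5) + (1/3)·(9) + (1/3)·(9) = 128/15.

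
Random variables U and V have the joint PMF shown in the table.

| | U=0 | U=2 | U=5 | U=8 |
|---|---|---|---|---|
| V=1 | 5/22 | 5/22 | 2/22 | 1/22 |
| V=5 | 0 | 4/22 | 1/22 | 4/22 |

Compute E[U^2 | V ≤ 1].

134/13

P(V ≤ 1) = 13/22.
Σ U^2·P over the event = 0·(5/22) + 4·(5/22) + 25·(2/22) + 64·(1/22) = 67/11.
E[U^2 | V ≤ 1] = (67/11) / (13/22) = 134/13.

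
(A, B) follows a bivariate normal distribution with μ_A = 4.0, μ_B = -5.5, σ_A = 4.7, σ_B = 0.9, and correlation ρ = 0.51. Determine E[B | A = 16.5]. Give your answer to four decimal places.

The regression of B on A has slope ρ·σ_B/σ_A and passes through (μ_A, μ_B).
E[B | A=16.5] = -5.5 + (0.51)·(0.9/4.7)·(16.5 − (4.0)) = -5.5 + (0.09766)·(12.5) = -4.2793.

-4.2793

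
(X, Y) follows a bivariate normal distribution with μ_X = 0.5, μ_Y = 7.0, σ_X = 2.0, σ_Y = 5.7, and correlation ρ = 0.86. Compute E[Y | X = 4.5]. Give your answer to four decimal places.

The regression of Y on X has slope ρ·σ_Y/σ_X and passes through (μ_X, μ_Y).
E[Y | X=4.5] = 7.0 + (0.86)·(5.7/2.0)·(4.5 − (0.5)) = 7.0 + (2.451)·(4) = 16.8040.

16.8040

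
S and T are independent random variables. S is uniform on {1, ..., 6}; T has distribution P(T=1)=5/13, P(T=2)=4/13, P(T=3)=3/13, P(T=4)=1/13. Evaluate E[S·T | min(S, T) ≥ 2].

P(min(S, T) ≥ 2) = 20/39.
Summing ST·P(x,y) over outcomes with min(S, T) ≥ 2 gives 70/13.
E[S·T | min(S, T) ≥ 2] = (70/13) / (20/39) = 21/2.

21/2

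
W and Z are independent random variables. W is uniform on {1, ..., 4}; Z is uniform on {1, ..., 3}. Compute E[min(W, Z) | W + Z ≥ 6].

8/3

Outcomes with W + Z ≥ 6: (3,3), (4,2), (4,3), each with probability 1/12.
E[min(W, Z) | W + Z ≥ 6] = (3 + 2 + 3) / 3 = 8/3.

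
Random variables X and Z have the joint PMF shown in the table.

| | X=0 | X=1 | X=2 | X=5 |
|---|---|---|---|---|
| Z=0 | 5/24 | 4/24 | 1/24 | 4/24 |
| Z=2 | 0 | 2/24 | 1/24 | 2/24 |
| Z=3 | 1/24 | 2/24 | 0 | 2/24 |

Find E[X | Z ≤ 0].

13/7

P(Z ≤ 0) = 7/12.
Σ X·P over the event = 0·(5/24) + 1·(4/24) + 2·(1/24) + 5·(4/24) = 13/12.
E[X | Z ≤ 0] = (13/12) / (7/12) = 13/7.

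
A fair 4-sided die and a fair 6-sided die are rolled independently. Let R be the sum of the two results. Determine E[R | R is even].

P(R is even) = 1/2.
Σ over the event: 2·1/24 + 4·1/8 + 6·1/6 + 8·1/8 + 10·1/24 = 3.
E[R | R is even] = (3) / (1/2) = 6.

6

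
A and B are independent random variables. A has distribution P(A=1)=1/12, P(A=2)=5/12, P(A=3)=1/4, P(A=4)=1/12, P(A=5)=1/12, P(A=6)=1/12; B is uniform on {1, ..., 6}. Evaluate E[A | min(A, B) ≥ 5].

11/2

P(min(A, B) ≥ 5) = 1/18.
Summing A·P(x,y) over outcomes with min(A, B) ≥ 5 gives 11/36.
E[A | min(A, B) ≥ 5] = (11/36) / (1/18) = 11/2.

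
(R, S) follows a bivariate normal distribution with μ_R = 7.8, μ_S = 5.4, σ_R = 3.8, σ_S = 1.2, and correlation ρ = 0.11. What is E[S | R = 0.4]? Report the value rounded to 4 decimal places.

5.1429

E[S | R=x] = μ_S + ρ(σ_S/σ_R)(x − μ_R) for jointly normal variables.
E[S | R=0.4] = 5.4 + (0.11)·(1.2/3.8)·(0.4 − (7.8)) = 5.4 + (0.034737)·(-7.4) = 5.1429.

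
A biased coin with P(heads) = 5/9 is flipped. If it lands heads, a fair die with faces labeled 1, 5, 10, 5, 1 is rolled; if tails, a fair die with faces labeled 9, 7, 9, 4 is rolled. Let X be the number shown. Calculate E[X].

E[X | heads] = (1+5+10+5+1)/5 = 22/5.
E[X | tails] = (9+7+9+4)/4 = 29/4.
E[X] = (5/9)·(22/5) + (4/9)·(29/4) = 17/3.

17/3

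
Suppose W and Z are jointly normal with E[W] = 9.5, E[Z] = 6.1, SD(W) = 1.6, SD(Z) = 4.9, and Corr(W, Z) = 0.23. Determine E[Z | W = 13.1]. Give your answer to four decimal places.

8.6358

The regression of Z on W has slope ρ·σ_Z/σ_W and passes through (μ_W, μ_Z).
E[Z | W=13.1] = 6.1 + (0.23)·(4.9/1.6)·(13.1 − (9.5)) = 6.1 + (0.704375)·(3.6) = 8.6358.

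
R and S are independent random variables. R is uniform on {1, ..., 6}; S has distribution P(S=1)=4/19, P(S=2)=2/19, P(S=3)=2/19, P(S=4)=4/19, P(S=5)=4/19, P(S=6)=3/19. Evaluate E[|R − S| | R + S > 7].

76/49

P(R + S > 7) = 49/114.
Summing |R−S|·P(x,y) over outcomes with R + S > 7 gives 2/3.
E[|R − S| | R + S > 7] = (2/3) / (49/114) = 76/49.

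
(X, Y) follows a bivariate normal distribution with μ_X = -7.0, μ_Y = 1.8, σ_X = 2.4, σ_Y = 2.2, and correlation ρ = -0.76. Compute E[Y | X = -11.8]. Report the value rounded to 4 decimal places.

5.1440

The regression of Y on X has slope ρ·σ_Y/σ_X and passes through (μ_X, μ_Y).
E[Y | X=-11.8] = 1.8 + (-0.76)·(2.2/2.4)·(-11.8 − (-7.0)) = 1.8 + (-0.69667)·(-4.8) = 5.1440.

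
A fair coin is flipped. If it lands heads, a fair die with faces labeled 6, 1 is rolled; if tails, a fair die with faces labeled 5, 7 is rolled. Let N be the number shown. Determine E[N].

19/4

E[N | heads] = (6+1)/2 = 7/2.
E[N | tails] = (5+7)/2 = 6.
By the law of total expectation,
E[N] = (1/2)·(7/2) + (1/2)·(6) = 19/4.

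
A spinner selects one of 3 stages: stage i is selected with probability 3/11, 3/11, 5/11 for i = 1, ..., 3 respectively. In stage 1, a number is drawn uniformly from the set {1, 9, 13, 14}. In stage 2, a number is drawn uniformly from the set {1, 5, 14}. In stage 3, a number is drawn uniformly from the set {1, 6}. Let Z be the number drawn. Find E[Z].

E[Z | stage 1] = (1+9+13+14)/4 = 37/4.
E[Z | stage 2] = (1+5+14)/3 = 20/3.
E[Z | stage 3] = (1+6)/2 = 7/2.
By the law of total expectation,
E[Z] = (3/11)·(37/4) + (3/11)·(20/3) + (5/11)·(7/2) = 261/44.

261/44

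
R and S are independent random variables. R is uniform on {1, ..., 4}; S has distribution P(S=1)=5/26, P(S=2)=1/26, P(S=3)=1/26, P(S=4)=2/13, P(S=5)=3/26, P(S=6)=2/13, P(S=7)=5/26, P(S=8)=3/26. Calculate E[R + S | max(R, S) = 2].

P(max(R, S) = 2) = 7/104.
Summing (R+S)·P(x,y) over outcomes with max(R, S) = 2 gives 11/52.
E[R + S | max(R, S) = 2] = (11/52) / (7/104) = 22/7.

22/7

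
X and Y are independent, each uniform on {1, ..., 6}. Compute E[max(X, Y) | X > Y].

14/3

P(X > Y) = 5/12.
Summing max(X,Y)·P(x,y) over outcomes with X > Y gives 35/18.
E[max(X, Y) | X > Y] = (35/18) / (5/12) = 14/3.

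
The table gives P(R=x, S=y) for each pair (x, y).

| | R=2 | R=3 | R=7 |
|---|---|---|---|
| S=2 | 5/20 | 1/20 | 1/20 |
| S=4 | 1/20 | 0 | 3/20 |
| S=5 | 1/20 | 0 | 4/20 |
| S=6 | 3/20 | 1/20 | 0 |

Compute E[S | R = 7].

17/4

P(R = 7) = 2/5.
Σ S·P over the event = 2·(1/20) + 4·(3/20) + 5·(4/20) = 17/10.
E[S | R = 7] = (17/10) / (2/5) = 17/4.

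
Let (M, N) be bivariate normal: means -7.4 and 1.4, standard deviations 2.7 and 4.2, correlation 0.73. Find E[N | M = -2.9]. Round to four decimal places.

E[N | M=x] = μ_N + ρ(σ_N/σ_M)(x − μ_M) for jointly normal variables.
E[N | M=-2.9] = 1.4 + (0.73)·(4.2/2.7)·(-2.9 − (-7.4)) = 1.4 + (1.13556)·(4.5) = 6.5100.

6.5100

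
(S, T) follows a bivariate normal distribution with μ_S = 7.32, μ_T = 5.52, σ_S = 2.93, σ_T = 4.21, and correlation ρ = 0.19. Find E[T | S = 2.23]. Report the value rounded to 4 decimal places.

For a bivariate normal, E[T | S=x] = μ_T + ρ·(σ_T/σ_S)·(x − μ_S).
E[T | S=2.23] = 5.52 + (0.19)·(4.21/2.93)·(2.23 − (7.32)) = 5.52 + (0.273)·(-5.09) = 4.1304.

4.1304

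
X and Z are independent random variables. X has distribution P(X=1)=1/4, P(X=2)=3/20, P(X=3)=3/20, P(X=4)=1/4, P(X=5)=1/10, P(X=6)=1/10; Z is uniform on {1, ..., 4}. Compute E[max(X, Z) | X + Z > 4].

239/56

P(X + Z > 4) = 7/10.
Summing max(X,Z)·P(x,y) over outcomes with X + Z > 4 gives 239/80.
E[max(X, Z) | X + Z > 4] = (239/80) / (7/10) = 239/56.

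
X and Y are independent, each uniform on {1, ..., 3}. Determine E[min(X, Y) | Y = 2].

5/3

P(Y = 2) = 1/3.
Summing min(X,Y)·P(x,y) over outcomes with Y = 2 gives 5/9.
E[min(X, Y) | Y = 2] = (5/9) / (1/3) = 5/3.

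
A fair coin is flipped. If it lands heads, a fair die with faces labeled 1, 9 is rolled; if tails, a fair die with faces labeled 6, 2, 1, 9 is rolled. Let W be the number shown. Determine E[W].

19/4

E[W | heads] = (1+9)/2 = 5.
E[W | tails] = (6+2+1+9)/4 = 9/2.
E[W] = (1/2)·(5) + (1/2)·(9/2) = 19/4.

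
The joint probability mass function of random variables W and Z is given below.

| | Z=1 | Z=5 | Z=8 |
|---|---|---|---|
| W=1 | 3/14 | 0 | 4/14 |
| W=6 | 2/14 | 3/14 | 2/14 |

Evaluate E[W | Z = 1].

P(Z = 1) = 5/14.
Summing W·P(W=x,Z=y) over the conditioning event gives 15/14.
E[W | Z = 1] = (15/14) / (5/14) = 3.

3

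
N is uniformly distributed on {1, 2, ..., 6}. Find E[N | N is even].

4

Given N is even, N is equally likely to be any of {2, 4, 6}.
E[N | N is even] = (2 + 4 + 6) / 3 = 4.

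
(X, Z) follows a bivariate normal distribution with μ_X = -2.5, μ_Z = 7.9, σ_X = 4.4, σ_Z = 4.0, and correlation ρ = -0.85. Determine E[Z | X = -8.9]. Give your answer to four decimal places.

For a bivariate normal, E[Z | X=x] = μ_Z + ρ·(σ_Z/σ_X)·(x − μ_X).
E[Z | X=-8.9] = 7.9 + (-0.85)·(4.0/4.4)·(-8.9 − (-2.5)) = 7.9 + (-0.77273)·(-6.4) = 12.8455.

12.8455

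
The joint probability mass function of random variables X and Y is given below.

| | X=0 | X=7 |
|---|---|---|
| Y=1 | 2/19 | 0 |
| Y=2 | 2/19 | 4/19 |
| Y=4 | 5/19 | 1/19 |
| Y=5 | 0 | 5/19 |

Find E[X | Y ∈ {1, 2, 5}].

P(Y ∈ {1, 2, 5}) = 13/19.
Σ X·P over the event = 0·(2/19) + 0·(2/19) + 7·(4/19) + 7·(5/19) = 63/19.
E[X | Y ∈ {1, 2, 5}] = (63/19) / (13/19) = 63/13.

63/13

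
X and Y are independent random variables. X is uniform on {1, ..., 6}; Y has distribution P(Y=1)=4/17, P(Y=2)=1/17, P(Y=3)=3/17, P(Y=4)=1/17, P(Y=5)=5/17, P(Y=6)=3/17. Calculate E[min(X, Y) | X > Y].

11/5

P(X > Y) = 20/51.
Summing min(X,Y)·P(x,y) over outcomes with X > Y gives 44/51.
E[min(X, Y) | X > Y] = (44/51) / (20/51) = 11/5.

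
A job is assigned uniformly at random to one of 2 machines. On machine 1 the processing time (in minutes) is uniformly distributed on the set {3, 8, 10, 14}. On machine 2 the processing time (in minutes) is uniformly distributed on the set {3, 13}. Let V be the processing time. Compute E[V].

67/8

E[V | machine 1] = (3+8+10+14)/4 = 35/4.
E[V | machine 2] = (3+13)/2 = 8.
By the law of total expectation,
E[V] = (1/2)·(35/4) + (1/2)·(8) = 67/8.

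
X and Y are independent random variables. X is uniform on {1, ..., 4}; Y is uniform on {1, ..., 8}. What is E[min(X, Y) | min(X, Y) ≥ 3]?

41/12

P(min(X, Y) ≥ 3) = 3/8.
Summing min(X,Y)·P(x,y) over outcomes with min(X, Y) ≥ 3 gives 41/32.
E[min(X, Y) | min(X, Y) ≥ 3] = (41/32) / (3/8) = 41/12.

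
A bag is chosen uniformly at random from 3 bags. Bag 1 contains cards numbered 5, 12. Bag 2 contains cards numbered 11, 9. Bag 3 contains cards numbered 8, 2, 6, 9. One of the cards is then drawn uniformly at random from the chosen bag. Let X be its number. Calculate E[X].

33/4

E[X | bag 1] = (5+12)/2 = 17/2.
E[X | bag 2] = (11+9)/2 = 10.
E[X | bag 3] = (8+2+6+9)/4 = 25/4.
E[X] = (1/3)·(17/2) + (1/3)·(10) + (1/3)·(25/4) = 33/4.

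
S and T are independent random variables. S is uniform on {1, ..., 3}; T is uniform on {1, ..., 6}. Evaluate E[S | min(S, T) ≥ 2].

5/2

Outcomes with min(S, T) ≥ 2: (2,2), (2,3), (2,4), (2,5), (2,6), (3,2), (3,3), (3,4), (3,5), (3,6), each with probability 1/18.
E[S | min(S, T) ≥ 2] = (2 + 2 + 2 + 2 + 2 + 3 + 3 + 3 + 3 + 3) / 10 = 5/2.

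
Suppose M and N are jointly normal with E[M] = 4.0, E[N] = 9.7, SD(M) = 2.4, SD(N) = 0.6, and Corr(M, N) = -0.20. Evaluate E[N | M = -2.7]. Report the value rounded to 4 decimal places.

10.0350

For a bivariate normal, E[N | M=x] = μ_N + ρ·(σ_N/σ_M)·(x − μ_M).
E[N | M=-2.7] = 9.7 + (-0.20)·(0.6/2.4)·(-2.7 − (4.0)) = 9.7 + (-0.05)·(-6.7) = 10.0350.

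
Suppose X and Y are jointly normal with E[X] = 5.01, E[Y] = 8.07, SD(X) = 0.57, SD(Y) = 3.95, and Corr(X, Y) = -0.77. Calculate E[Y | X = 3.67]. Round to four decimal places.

15.2202

For a bivariate normal, E[Y | X=x] = μ_Y + ρ·(σ_Y/σ_X)·(x − μ_X).
E[Y | X=3.67] = 8.07 + (-0.77)·(3.95/0.57)·(3.67 − (5.01)) = 8.07 + (-5.336)·(-1.34) = 15.2202.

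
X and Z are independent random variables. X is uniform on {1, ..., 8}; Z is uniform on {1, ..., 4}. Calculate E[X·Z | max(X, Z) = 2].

8/3

P(max(X, Z) = 2) = 3/32.
Summing XZ·P(x,y) over outcomes with max(X, Z) = 2 gives 1/4.
E[X·Z | max(X, Z) = 2] = (1/4) / (3/32) = 8/3.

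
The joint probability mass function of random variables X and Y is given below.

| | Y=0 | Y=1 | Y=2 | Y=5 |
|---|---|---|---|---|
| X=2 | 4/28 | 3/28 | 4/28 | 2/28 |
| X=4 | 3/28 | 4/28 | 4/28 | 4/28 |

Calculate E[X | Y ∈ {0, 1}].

3

P(Y ∈ {0, 1}) = 1/2.
Σ X·P over the event = 2·(4/28) + 2·(3/28) + 4·(3/28) + 4·(4/28) = 3/2.
E[X | Y ∈ {0, 1}] = (3/2) / (1/2) = 3.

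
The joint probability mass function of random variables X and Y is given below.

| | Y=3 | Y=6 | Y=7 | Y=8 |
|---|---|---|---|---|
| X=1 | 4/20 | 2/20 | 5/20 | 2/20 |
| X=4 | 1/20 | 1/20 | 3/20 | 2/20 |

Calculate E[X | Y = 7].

P(Y = 7) = 2/5.
Σ X·P over the event = 1·(5/20) + 4·(3/20) = 17/20.
E[X | Y = 7] = (17/20) / (2/5) = 17/8.

17/8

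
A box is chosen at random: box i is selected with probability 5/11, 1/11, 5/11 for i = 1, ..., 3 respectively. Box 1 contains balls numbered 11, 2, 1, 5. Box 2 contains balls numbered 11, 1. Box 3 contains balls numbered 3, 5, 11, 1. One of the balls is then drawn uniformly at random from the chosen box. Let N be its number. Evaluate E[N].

219/44

E[N | box 1] = (11+2+1+5)/4 = 19/4.
E[N | box 2] = (11+1)/2 = 6.
E[N | box 3] = (3+5+11+1)/4 = 5.
E[N] = (5/11)·(19/4) + (1/11)·(6) + (5/11)·(5) = 219/44.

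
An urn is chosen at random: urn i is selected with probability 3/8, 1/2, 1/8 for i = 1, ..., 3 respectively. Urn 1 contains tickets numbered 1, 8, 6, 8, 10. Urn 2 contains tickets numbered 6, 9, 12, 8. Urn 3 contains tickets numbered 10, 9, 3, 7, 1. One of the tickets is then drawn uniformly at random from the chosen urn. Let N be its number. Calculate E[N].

E[N | urn 1] = (1+8+6+8+10)/5 = 33/5.
E[N | urn 2] = (6+9+12+8)/4 = 35/4.
E[N | urn 3] = (10+9+3+7+1)/5 = 6.
By the law of total expectation,
E[N] = (3/8)·(33/5) + (1/2)·(35/4) + (1/8)·(6) = 38/5.

38/5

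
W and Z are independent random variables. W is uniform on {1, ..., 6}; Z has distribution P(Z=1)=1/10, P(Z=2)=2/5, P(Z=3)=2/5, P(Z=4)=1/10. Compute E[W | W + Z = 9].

P(W + Z = 9) = 1/12.
Summing W·P(x,y) over outcomes with W + Z = 9 gives 29/60.
E[W | W + Z = 9] = (29/60) / (1/12) = 29/5.

29/5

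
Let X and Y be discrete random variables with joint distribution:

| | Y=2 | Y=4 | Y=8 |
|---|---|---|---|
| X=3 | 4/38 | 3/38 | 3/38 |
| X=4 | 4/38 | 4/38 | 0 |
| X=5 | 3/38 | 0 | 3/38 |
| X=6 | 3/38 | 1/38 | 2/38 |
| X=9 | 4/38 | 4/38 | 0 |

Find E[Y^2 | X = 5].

P(X = 5) = 3/19.
Σ Y^2·P over the event = 4·(3/38) + 64·(3/38) = 102/19.
E[Y^2 | X = 5] = (102/19) / (3/19) = 34.

34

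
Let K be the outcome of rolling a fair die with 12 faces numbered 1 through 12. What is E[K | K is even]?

Given K is even, K is equally likely to be any of {2, 4, 6, 8, 10, 12}.
E[K | K is even] = (2 + 4 + 6 + 8 + 10 + 12) / 6 = 7.

7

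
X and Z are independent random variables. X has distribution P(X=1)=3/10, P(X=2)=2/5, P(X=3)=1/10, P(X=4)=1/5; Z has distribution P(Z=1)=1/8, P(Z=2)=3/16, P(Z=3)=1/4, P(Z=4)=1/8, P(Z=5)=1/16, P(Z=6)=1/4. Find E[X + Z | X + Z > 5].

P(X + Z > 5) = 41/80.
Summing (X+Z)·P(x,y) over outcomes with X + Z > 5 gives 61/16.
E[X + Z | X + Z > 5] = (61/16) / (41/80) = 305/41.

305/41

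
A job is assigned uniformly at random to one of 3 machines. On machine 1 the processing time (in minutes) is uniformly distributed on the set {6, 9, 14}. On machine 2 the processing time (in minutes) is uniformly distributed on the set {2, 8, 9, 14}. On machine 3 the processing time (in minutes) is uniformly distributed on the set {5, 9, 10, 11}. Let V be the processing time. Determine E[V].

E[V | machine 1] = (6+9+14)/3 = 29/3.
E[V | machine 2] = (2+8+9+14)/4 = 33/4.
E[V | machine 3] = (5+9+10+11)/4 = 35/4.
E[V] = (1/3)·(29/3) + (1/3)·(33/4) + (1/3)·(35/4) = 80/9.

80/9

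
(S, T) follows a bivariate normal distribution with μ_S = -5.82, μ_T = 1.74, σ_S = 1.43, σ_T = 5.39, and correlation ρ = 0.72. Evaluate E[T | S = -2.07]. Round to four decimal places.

11.9169

E[T | S=x] = μ_T + ρ(σ_T/σ_S)(x − μ_S) for jointly normal variables.
E[T | S=-2.07] = 1.74 + (0.72)·(5.39/1.43)·(-2.07 − (-5.82)) = 1.74 + (2.71385)·(3.75) = 11.9169.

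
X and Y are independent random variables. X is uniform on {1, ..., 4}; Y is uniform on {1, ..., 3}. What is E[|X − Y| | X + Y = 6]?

Outcomes with X + Y = 6: (3,3), (4,2), each with probability 1/12.
E[|X − Y| | X + Y = 6] = (0 + 2) / 2 = 1.

1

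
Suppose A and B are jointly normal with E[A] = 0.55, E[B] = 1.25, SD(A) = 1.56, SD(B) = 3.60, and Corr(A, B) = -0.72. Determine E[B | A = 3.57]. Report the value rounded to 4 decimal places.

E[B | A=x] = μ_B + ρ(σ_B/σ_A)(x − μ_A) for jointly normal variables.
E[B | A=3.57] = 1.25 + (-0.72)·(3.60/1.56)·(3.57 − (0.55)) = 1.25 + (-1.661538)·(3.02) = -3.7678.

-3.7678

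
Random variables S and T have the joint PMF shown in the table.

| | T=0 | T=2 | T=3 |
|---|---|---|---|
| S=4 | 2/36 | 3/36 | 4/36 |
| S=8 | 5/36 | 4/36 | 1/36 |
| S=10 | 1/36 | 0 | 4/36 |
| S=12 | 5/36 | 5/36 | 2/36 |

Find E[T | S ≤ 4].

2

P(S ≤ 4) = 1/4.
Σ T·P over the event = 0·(2/36) + 2·(3/36) + 3·(4/36) = 1/2.
E[T | S ≤ 4] = (1/2) / (1/4) = 2.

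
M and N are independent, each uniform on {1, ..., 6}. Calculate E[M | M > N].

14/3

P(M > N) = 5/12.
Summing M·P(x,y) over outcomes with M > N gives 35/18.
E[M | M > N] = (35/18) / (5/12) = 14/3.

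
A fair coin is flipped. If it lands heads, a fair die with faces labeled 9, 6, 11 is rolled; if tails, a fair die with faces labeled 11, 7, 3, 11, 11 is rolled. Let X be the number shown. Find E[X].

E[X | heads] = (9+6+11)/3 = 26/3.
E[X | tails] = (11+7+3+11+11)/5 = 43/5.
E[X] = (1/2)·(26/3) + (1/2)·(43/5) = 259/30.

259/30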